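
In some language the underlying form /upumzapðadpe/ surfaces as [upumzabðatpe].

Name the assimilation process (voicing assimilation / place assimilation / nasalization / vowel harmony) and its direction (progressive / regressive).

/p/→[b] /d/→[t].
Each target copies a feature from the following segment, so the direction is regressive.

voicing assimilation, regressive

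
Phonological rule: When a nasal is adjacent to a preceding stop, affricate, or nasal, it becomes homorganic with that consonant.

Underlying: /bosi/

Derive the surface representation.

[bosi]

no segment meets the rule's conditions; no change.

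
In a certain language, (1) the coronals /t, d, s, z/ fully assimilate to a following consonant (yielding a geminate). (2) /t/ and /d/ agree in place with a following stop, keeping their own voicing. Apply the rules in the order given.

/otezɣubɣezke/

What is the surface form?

Rule 1: /z/ before /ɣ/ → [ɣ] (total assimilation)
Rule 1: /z/ before /k/ → [k] (total assimilation)
After rule 1: oteɣɣubɣekke
Rule 2: no segment meets the rule's conditions; no change.

[oteɣɣubɣekke]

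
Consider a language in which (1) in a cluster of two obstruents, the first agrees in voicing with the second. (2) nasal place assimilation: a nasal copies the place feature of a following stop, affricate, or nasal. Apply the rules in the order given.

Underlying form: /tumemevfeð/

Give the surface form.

Rule 1: /v/ before /f/ (voiceless) → [f]
After rule 1: tumemeffeð
Rule 2: no segment meets the rule's conditions; no change.

[tumemeffeð]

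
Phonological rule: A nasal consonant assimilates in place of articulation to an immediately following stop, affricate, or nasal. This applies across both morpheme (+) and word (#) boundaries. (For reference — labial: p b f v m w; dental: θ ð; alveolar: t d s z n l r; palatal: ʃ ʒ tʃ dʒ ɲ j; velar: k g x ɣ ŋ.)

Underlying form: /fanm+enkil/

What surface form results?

[famm+eŋkil]

/n/ before /m/ (labial) → [m]
/n/ before /k/ (velar) → [ŋ]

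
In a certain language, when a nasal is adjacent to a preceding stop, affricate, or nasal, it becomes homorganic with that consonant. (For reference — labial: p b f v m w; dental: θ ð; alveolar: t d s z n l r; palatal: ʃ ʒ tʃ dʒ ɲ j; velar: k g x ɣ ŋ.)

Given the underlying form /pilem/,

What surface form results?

[pilem]

no segment meets the rule's conditions; no change.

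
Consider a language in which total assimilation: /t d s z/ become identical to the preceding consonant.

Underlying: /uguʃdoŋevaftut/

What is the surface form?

[uguʃʃoŋevaffut]

/d/ after /ʃ/ → [ʃ] (total assimilation)
/t/ after /f/ → [f] (total assimilation)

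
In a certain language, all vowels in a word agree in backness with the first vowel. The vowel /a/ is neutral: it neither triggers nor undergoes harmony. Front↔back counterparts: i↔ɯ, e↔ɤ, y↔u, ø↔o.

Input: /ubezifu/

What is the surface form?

[ubɤzɯfu]

/e/ harmonizes with /u/ ([+back]) → [ɤ]
/i/ harmonizes with /u/ ([+back]) → [ɯ]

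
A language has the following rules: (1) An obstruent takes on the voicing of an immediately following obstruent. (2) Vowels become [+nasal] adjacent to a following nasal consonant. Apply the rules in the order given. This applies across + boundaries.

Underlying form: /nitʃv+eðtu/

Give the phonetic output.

[nidʒv+eθtu]

Rule 1: /tʃ/ before /v/ (voiced) → [dʒ]
Rule 1: /ð/ before /t/ (voiceless) → [θ]
After rule 1: nidʒv+eθtu
Rule 2: no segment meets the rule's conditions; no change.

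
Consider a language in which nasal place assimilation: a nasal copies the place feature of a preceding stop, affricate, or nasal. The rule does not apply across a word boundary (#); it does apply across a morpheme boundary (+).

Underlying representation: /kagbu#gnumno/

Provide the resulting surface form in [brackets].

[kagbu#gŋummo]

/n/ after /g/ (velar) → [ŋ]
/n/ after /m/ (labial) → [m]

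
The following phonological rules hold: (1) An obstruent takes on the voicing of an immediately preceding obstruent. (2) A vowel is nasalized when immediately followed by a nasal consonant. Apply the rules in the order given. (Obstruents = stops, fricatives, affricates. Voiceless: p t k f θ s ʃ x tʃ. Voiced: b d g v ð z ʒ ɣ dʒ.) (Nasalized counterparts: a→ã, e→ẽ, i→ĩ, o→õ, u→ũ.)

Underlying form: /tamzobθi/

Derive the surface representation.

[tãmzobði]

Rule 1: /θ/ after /b/ (voiced) → [ð]
After rule 1: tamzobði
Rule 2: /a/ before nasal /m/ → [ã]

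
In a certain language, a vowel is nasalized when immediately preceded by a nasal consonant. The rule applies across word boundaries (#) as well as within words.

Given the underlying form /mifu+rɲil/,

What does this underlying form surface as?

/i/ after nasal /m/ → [ĩ]
/i/ after nasal /ɲ/ → [ĩ]

[mĩfu+rɲĩl]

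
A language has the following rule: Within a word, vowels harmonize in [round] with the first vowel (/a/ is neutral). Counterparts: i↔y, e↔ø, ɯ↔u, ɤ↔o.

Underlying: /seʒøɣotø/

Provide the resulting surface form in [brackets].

/ø/ harmonizes with /e/ ([-round]) → [e]
/o/ harmonizes with /e/ ([-round]) → [ɤ]
/ø/ harmonizes with /e/ ([-round]) → [e]

[seʒeɣɤte]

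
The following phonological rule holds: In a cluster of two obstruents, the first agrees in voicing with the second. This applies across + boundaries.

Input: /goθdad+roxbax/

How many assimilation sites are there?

2

/θ/ before /d/ (voiced) → [ð]
/x/ before /b/ (voiced) → [ɣ]
2 segments change.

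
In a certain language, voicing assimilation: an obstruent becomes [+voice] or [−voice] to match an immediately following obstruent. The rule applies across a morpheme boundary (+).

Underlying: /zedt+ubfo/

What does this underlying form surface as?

/d/ before /t/ (voiceless) → [t]
/b/ before /f/ (voiceless) → [p]

[zett+upfo]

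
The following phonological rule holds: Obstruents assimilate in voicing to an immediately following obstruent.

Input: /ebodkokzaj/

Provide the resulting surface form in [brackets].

/d/ before /k/ (voiceless) → [t]
/k/ before /z/ (voiced) → [g]

[ebotkogzaj]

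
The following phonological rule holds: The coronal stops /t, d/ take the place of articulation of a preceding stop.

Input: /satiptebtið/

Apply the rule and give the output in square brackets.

/t/ after /p/ (labial) → [p]
/t/ after /b/ (labial) → [p]

[satippebpið]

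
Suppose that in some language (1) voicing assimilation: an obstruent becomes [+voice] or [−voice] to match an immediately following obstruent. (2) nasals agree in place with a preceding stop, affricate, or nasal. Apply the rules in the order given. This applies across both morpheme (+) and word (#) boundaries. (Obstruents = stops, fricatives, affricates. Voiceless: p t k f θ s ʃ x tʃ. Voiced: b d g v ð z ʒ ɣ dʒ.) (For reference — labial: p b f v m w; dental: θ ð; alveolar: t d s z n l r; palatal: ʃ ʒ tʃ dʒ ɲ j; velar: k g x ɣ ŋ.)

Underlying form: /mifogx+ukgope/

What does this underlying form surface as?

[mifokx+uggope]

Rule 1: /g/ before /x/ (voiceless) → [k]
Rule 1: /k/ before /g/ (voiced) → [g]
After rule 1: mifokx+uggope
Rule 2: no segment meets the rule's conditions; no change.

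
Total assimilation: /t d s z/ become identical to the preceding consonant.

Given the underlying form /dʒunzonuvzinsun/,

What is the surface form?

[dʒunnonuvvinnun]

/z/ after /n/ → [n] (total assimilation)
/z/ after /v/ → [v] (total assimilation)
/s/ after /n/ → [n] (total assimilation)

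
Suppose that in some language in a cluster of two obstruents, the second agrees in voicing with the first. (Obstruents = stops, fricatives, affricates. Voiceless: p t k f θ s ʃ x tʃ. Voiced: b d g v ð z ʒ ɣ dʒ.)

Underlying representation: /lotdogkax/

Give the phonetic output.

[lottoggax]

/d/ after /t/ (voiceless) → [t]
/k/ after /g/ (voiced) → [g]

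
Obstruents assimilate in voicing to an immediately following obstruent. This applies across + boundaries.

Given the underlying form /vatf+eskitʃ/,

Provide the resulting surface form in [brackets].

no segment meets the rule's conditions; no change.

[vatf+eskitʃ]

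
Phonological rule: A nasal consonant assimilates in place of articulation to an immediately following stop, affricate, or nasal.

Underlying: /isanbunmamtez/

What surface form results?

/n/ before /b/ (labial) → [m]
/n/ before /m/ (labial) → [m]
/m/ before /t/ (alveolar) → [n]

[isambummantez]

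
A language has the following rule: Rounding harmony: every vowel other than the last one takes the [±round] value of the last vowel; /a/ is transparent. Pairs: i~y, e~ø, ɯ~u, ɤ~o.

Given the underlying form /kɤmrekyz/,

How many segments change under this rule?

2

/ɤ/ harmonizes with /y/ ([+round]) → [o]
/e/ harmonizes with /y/ ([+round]) → [ø]
2 segments change.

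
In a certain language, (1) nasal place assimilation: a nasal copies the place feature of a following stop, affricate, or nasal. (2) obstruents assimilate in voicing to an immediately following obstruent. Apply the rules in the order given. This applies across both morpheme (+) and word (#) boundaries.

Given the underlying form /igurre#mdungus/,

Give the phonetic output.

[igurre#nduŋgus]

Rule 1: /m/ before /d/ (alveolar) → [n]
Rule 1: /n/ before /g/ (velar) → [ŋ]
After rule 1: igurre#nduŋgus
Rule 2: no segment meets the rule's conditions; no change.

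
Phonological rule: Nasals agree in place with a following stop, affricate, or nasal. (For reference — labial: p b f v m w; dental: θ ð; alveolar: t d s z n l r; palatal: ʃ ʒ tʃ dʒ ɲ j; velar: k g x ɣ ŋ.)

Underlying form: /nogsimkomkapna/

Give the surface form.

/m/ before /k/ (velar) → [ŋ]
/m/ before /k/ (velar) → [ŋ]

[nogsiŋkoŋkapna]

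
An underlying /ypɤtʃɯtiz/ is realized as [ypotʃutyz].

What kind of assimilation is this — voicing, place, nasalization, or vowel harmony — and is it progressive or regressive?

/ɤ/→[o] /ɯ/→[u] /i/→[y].
Vowels agree with the first vowel, so the harmony is progressive.

vowel harmony, progressive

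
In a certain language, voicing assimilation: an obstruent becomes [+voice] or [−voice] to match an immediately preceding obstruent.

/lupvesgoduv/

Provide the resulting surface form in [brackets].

[lupfeskoduv]

/v/ after /p/ (voiceless) → [f]
/g/ after /s/ (voiceless) → [k]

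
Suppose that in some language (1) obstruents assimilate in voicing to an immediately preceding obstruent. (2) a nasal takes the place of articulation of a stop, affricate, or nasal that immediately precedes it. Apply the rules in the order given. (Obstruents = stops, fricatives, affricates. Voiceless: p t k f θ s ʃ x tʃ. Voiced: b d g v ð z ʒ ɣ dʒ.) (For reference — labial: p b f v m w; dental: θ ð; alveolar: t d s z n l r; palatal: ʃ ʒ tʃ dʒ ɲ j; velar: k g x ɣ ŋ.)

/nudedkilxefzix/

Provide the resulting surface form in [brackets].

Rule 1: /k/ after /d/ (voiced) → [g]
Rule 1: /z/ after /f/ (voiceless) → [s]
After rule 1: nudedgilxefsix
Rule 2: no segment meets the rule's conditions; no change.

[nudedgilxefsix]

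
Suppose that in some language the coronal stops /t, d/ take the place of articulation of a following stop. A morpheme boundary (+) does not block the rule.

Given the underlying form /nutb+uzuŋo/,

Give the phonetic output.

[nupb+uzuŋo]

/t/ before /b/ (labial) → [p]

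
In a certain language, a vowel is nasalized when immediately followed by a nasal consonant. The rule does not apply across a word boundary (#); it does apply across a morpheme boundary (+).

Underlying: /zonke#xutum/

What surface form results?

/o/ before nasal /n/ → [õ]
/u/ before nasal /m/ → [ũ]

[zõnke#xutũm]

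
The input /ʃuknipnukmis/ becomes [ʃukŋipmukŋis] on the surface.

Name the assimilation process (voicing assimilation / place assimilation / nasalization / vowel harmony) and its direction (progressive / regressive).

/n/→[ŋ] /n/→[m] /m/→[ŋ].
Each target copies a feature from the preceding segment, so the direction is progressive.

place assimilation, progressive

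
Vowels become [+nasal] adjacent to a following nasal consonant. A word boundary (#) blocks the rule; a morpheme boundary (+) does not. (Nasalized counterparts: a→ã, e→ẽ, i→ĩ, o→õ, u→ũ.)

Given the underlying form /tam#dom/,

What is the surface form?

[tãm#dõm]

/a/ before nasal /m/ → [ã]
/o/ before nasal /m/ → [õ]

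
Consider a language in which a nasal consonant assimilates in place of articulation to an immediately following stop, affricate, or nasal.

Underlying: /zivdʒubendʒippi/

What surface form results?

[zivdʒubeɲdʒippi]

/n/ before /dʒ/ (palatal) → [ɲ]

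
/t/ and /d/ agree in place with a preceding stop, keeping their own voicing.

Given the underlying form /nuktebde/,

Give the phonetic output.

/t/ after /k/ (velar) → [k]
/d/ after /b/ (labial) → [b]

[nukkebbe]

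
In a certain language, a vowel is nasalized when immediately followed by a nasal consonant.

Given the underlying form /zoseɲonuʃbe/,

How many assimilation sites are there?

/e/ before nasal /ɲ/ → [ẽ]
/o/ before nasal /n/ → [õ]
2 segments change.

2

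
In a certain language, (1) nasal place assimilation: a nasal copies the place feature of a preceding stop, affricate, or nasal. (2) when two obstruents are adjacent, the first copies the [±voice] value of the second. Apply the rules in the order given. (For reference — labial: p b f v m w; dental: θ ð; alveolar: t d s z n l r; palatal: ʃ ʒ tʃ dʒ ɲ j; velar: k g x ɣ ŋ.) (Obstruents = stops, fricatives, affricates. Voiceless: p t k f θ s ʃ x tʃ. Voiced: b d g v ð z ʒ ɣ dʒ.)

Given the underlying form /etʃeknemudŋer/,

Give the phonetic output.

[etʃekŋemudner]

Rule 1: /n/ after /k/ (velar) → [ŋ]
Rule 1: /ŋ/ after /d/ (alveolar) → [n]
After rule 1: etʃekŋemudner
Rule 2: no segment meets the rule's conditions; no change.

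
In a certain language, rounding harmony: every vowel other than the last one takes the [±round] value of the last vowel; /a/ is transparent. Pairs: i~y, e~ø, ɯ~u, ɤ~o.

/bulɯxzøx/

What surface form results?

[buluxzøx]

/ɯ/ harmonizes with /ø/ ([+round]) → [u]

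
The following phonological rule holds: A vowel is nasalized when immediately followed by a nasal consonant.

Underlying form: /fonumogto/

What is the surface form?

/o/ before nasal /n/ → [õ]
/u/ before nasal /m/ → [ũ]

[fõnũmogto]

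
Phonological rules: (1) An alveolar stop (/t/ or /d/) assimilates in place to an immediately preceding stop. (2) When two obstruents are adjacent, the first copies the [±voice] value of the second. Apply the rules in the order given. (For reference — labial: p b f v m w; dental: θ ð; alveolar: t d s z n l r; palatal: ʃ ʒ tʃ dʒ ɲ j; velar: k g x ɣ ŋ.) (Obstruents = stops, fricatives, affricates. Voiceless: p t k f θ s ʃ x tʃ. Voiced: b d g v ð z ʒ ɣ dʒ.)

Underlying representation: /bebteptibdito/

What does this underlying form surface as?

Rule 1: /t/ after /b/ (labial) → [p]
Rule 1: /t/ after /p/ (labial) → [p]
Rule 1: /d/ after /b/ (labial) → [b]
After rule 1: bebpeppibbito
Rule 2: /b/ before /p/ (voiceless) → [p]

[beppeppibbito]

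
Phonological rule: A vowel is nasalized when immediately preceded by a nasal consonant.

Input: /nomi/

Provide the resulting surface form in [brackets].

/o/ after nasal /n/ → [õ]
/i/ after nasal /m/ → [ĩ]

[nõmĩ]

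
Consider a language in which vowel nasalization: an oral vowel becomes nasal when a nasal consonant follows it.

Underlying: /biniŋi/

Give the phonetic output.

[bĩnĩŋi]

/i/ before nasal /n/ → [ĩ]
/i/ before nasal /ŋ/ → [ĩ]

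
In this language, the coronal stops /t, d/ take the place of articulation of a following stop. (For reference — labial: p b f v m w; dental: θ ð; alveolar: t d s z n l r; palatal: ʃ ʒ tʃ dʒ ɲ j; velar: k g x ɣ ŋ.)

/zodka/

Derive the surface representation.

[zogka]

/d/ before /k/ (velar) → [g]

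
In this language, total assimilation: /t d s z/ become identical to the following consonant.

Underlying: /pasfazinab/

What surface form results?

/s/ before /f/ → [f] (total assimilation)

[paffazinab]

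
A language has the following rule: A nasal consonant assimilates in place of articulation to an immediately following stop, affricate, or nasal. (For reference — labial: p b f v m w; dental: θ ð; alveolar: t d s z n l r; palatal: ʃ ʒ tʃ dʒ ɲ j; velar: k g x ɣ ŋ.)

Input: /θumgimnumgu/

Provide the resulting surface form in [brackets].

/m/ before /g/ (velar) → [ŋ]
/m/ before /n/ (alveolar) → [n]
/m/ before /g/ (velar) → [ŋ]

[θuŋginnuŋgu]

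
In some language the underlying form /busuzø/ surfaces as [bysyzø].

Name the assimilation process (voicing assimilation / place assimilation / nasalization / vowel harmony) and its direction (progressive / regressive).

/u/→[y] /u/→[y].
Vowels agree with the last vowel, so the harmony is regressive.

vowel harmony, regressive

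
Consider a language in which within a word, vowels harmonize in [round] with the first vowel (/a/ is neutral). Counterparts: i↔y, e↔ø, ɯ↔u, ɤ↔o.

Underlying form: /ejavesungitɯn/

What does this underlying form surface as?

[ejavesɯngitɯn]

/u/ harmonizes with /e/ ([-round]) → [ɯ]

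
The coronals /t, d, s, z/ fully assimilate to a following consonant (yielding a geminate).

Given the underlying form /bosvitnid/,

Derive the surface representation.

/s/ before /v/ → [v] (total assimilation)
/t/ before /n/ → [n] (total assimilation)

[bovvinnid]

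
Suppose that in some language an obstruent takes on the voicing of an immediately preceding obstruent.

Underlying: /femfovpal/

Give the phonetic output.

/p/ after /v/ (voiced) → [b]

[femfovbal]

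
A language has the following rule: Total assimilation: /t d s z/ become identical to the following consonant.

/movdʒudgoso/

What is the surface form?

[movdʒuggoso]

/d/ before /g/ → [g] (total assimilation)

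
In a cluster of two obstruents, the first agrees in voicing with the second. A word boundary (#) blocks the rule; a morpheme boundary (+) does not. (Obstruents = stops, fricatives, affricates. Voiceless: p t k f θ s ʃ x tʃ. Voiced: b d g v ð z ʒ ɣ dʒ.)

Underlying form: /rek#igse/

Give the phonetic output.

[rek#ikse]

/g/ before /s/ (voiceless) → [k]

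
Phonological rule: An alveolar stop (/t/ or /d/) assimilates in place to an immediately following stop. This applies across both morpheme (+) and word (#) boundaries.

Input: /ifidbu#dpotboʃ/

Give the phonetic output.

/d/ before /b/ (labial) → [b]
/d/ before /p/ (labial) → [b]
/t/ before /b/ (labial) → [p]

[ifibbu#bpopboʃ]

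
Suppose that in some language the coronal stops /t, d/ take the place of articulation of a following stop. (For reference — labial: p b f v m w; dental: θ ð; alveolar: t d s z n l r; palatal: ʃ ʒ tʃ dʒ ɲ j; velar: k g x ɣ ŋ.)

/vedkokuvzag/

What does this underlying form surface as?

/d/ before /k/ (velar) → [g]

[vegkokuvzag]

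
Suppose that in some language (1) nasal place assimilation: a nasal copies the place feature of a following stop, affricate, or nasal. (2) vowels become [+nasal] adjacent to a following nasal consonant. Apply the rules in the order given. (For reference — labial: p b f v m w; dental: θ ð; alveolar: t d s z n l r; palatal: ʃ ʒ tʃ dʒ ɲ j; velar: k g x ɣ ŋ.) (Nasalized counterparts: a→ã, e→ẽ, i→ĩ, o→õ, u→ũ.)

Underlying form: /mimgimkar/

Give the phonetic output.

Rule 1: /m/ before /g/ (velar) → [ŋ]
Rule 1: /m/ before /k/ (velar) → [ŋ]
After rule 1: miŋgiŋkar
Rule 2: /i/ before nasal /ŋ/ → [ĩ]
Rule 2: /i/ before nasal /ŋ/ → [ĩ]

[mĩŋgĩŋkar]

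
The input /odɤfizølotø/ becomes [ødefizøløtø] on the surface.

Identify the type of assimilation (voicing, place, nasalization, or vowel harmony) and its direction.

/o/→[ø] /ɤ/→[e] /o/→[ø].
Vowels agree with the last vowel, so the harmony is regressive.

vowel harmony, regressive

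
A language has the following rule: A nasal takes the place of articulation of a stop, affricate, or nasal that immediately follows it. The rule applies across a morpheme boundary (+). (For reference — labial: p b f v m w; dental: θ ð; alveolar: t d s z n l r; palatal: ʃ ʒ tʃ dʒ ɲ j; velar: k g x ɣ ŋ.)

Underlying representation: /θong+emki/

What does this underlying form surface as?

/n/ before /g/ (velar) → [ŋ]
/m/ before /k/ (velar) → [ŋ]

[θoŋg+eŋki]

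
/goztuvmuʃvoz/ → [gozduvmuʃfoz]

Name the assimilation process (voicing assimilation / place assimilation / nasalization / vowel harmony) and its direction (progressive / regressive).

/t/→[d] /v/→[f].
Each target copies a feature from the preceding segment, so the direction is progressive.

voicing assimilation, progressive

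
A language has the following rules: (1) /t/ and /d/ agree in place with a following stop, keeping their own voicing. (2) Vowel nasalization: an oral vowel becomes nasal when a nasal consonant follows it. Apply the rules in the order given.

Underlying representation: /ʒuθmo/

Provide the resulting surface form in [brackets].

[ʒuθmo]

Rule 1: no segment meets the rule's conditions; no change.
After rule 1: ʒuθmo
Rule 2: no segment meets the rule's conditions; no change.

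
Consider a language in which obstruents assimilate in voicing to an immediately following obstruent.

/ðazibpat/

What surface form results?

[ðazippat]

/b/ before /p/ (voiceless) → [p]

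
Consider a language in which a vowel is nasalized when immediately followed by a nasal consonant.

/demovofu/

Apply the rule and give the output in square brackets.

/e/ before nasal /m/ → [ẽ]

[dẽmovofu]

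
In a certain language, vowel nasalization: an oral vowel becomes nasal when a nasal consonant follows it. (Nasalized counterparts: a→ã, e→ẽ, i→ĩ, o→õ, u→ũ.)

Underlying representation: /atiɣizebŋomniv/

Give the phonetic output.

/o/ before nasal /m/ → [õ]

[atiɣizebŋõmniv]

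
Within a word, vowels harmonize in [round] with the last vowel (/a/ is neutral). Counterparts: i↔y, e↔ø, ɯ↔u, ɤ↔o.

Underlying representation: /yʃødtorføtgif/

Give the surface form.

/y/ harmonizes with /i/ ([-round]) → [i]
/ø/ harmonizes with /i/ ([-round]) → [e]
/o/ harmonizes with /i/ ([-round]) → [ɤ]
/ø/ harmonizes with /i/ ([-round]) → [e]

[iʃedtɤrfetgif]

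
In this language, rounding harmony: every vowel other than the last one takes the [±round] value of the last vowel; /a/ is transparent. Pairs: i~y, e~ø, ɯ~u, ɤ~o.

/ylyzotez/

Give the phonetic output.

/y/ harmonizes with /e/ ([-round]) → [i]
/y/ harmonizes with /e/ ([-round]) → [i]
/o/ harmonizes with /e/ ([-round]) → [ɤ]

[ilizɤtez]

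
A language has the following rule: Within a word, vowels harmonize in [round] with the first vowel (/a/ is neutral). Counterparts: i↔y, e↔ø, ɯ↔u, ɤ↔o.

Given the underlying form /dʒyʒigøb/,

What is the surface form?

/i/ harmonizes with /y/ ([+round]) → [y]

[dʒyʒygøb]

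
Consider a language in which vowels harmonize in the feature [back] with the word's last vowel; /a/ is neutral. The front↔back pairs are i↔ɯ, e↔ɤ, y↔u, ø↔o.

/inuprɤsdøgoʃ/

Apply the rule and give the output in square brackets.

[ɯnuprɤsdogoʃ]

/i/ harmonizes with /o/ ([+back]) → [ɯ]
/ø/ harmonizes with /o/ ([+back]) → [o]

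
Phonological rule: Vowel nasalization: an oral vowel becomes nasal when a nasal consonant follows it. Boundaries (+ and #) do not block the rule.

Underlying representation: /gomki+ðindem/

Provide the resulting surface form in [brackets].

[gõmki+ðĩndẽm]

/o/ before nasal /m/ → [õ]
/i/ before nasal /n/ → [ĩ]
/e/ before nasal /m/ → [ẽ]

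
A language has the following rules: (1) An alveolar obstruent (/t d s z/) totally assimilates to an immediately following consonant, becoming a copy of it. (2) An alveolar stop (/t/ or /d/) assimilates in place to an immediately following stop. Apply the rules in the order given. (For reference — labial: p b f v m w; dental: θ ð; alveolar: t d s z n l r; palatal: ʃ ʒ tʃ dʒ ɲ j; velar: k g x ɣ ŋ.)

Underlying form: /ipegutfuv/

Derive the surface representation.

[ipeguffuv]

Rule 1: /t/ before /f/ → [f] (total assimilation)
After rule 1: ipeguffuv
Rule 2: no segment meets the rule's conditions; no change.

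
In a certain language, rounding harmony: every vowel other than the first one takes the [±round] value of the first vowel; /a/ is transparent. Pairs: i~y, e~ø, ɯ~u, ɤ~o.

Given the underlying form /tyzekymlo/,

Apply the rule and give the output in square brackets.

[tyzøkymlo]

/e/ harmonizes with /y/ ([+round]) → [ø]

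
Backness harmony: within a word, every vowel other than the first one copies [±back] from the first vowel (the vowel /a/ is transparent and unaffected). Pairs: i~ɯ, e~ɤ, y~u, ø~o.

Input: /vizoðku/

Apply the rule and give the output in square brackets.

/o/ harmonizes with /i/ ([-back]) → [ø]
/u/ harmonizes with /i/ ([-back]) → [y]

[vizøðky]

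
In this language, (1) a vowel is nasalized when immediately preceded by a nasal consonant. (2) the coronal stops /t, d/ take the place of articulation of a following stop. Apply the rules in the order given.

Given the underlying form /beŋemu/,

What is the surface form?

Rule 1: /e/ after nasal /ŋ/ → [ẽ]
Rule 1: /u/ after nasal /m/ → [ũ]
After rule 1: beŋẽmũ
Rule 2: no segment meets the rule's conditions; no change.

[beŋẽmũ]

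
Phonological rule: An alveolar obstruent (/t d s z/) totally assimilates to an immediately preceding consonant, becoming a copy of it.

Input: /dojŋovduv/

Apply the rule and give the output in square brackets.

[dojŋovvuv]

/d/ after /v/ → [v] (total assimilation)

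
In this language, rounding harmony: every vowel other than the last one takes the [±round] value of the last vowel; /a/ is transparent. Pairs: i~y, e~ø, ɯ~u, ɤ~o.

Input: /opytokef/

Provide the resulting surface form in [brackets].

/o/ harmonizes with /e/ ([-round]) → [ɤ]
/y/ harmonizes with /e/ ([-round]) → [i]
/o/ harmonizes with /e/ ([-round]) → [ɤ]

[ɤpitɤkef]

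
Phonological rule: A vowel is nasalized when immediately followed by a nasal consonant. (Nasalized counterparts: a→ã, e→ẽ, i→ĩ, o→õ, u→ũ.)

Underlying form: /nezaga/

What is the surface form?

no segment meets the rule's conditions; no change.

[nezaga]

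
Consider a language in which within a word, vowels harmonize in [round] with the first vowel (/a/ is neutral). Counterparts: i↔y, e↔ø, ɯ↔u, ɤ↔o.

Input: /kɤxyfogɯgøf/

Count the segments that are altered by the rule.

/y/ harmonizes with /ɤ/ ([-round]) → [i]
/o/ harmonizes with /ɤ/ ([-round]) → [ɤ]
/ø/ harmonizes with /ɤ/ ([-round]) → [e]
3 segments change.

3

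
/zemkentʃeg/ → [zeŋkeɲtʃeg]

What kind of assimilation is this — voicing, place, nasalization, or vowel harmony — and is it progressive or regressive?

place assimilation, regressive

/m/→[ŋ] /n/→[ɲ].
Each target copies a feature from the following segment, so the direction is regressive.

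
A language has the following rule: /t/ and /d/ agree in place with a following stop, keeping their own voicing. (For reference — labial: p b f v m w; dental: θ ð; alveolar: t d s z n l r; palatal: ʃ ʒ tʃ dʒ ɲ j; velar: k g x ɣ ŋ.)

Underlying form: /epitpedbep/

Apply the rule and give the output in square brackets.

[epippebbep]

/t/ before /p/ (labial) → [p]
/d/ before /b/ (labial) → [b]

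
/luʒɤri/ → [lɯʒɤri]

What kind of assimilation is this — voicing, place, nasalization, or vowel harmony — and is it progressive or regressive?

vowel harmony, regressive

/u/→[ɯ].
Vowels agree with the last vowel, so the harmony is regressive.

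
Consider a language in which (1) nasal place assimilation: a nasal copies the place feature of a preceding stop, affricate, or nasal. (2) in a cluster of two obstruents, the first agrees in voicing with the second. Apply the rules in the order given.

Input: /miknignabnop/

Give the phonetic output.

Rule 1: /n/ after /k/ (velar) → [ŋ]
Rule 1: /n/ after /g/ (velar) → [ŋ]
Rule 1: /n/ after /b/ (labial) → [m]
After rule 1: mikŋigŋabmop
Rule 2: no segment meets the rule's conditions; no change.

[mikŋigŋabmop]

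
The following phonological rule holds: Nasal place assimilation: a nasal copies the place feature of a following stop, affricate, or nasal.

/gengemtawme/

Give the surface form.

[geŋgentawme]

/n/ before /g/ (velar) → [ŋ]
/m/ before /t/ (alveolar) → [n]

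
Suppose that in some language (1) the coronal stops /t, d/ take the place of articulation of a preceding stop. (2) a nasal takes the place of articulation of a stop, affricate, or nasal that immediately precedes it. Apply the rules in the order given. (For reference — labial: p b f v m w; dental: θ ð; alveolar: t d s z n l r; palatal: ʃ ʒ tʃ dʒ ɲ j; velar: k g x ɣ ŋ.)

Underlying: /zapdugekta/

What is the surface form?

Rule 1: /d/ after /p/ (labial) → [b]
Rule 1: /t/ after /k/ (velar) → [k]
After rule 1: zapbugekka
Rule 2: no segment meets the rule's conditions; no change.

[zapbugekka]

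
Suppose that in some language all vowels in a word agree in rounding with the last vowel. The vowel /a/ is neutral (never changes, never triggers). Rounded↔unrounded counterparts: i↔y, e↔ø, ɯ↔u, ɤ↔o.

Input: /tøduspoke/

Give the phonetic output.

[tedɯspɤke]

/ø/ harmonizes with /e/ ([-round]) → [e]
/u/ harmonizes with /e/ ([-round]) → [ɯ]
/o/ harmonizes with /e/ ([-round]) → [ɤ]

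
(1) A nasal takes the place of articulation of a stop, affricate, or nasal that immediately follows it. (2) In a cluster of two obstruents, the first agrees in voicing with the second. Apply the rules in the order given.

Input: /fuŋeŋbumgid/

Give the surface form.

Rule 1: /ŋ/ before /b/ (labial) → [m]
Rule 1: /m/ before /g/ (velar) → [ŋ]
After rule 1: fuŋembuŋgid
Rule 2: no segment meets the rule's conditions; no change.

[fuŋembuŋgid]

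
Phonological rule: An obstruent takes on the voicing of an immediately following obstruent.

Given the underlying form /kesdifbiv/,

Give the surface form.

[kezdivbiv]

/s/ before /d/ (voiced) → [z]
/f/ before /b/ (voiced) → [v]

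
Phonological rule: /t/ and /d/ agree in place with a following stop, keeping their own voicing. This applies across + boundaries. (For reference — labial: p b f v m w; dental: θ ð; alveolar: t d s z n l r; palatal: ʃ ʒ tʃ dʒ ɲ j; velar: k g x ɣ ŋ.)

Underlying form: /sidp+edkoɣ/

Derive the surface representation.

[sibp+egkoɣ]

/d/ before /p/ (labial) → [b]
/d/ before /k/ (velar) → [g]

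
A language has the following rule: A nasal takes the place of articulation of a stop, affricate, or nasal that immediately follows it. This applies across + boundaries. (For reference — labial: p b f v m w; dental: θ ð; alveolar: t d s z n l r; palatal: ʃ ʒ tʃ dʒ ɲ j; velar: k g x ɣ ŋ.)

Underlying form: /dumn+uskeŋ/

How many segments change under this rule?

/m/ before /n/ (alveolar) → [n]
1 segment changes.

1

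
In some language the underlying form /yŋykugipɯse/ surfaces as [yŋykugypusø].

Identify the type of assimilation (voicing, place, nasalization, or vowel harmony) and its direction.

vowel harmony, progressive

/i/→[y] /ɯ/→[u] /e/→[ø].
Vowels agree with the first vowel, so the harmony is progressive.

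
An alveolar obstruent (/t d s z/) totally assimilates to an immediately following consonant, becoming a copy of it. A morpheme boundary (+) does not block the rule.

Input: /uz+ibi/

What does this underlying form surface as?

[uz+ibi]

no segment meets the rule's conditions; no change.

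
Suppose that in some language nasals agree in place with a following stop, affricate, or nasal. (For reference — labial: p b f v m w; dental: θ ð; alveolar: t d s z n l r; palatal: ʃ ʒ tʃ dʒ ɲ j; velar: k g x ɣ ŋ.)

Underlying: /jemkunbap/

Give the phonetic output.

[jeŋkumbap]

/m/ before /k/ (velar) → [ŋ]
/n/ before /b/ (labial) → [m]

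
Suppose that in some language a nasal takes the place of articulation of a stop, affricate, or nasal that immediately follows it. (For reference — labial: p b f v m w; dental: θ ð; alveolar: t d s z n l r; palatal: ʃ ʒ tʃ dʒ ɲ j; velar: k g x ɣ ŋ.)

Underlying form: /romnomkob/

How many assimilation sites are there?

2

/m/ before /n/ (alveolar) → [n]
/m/ before /k/ (velar) → [ŋ]
2 segments change.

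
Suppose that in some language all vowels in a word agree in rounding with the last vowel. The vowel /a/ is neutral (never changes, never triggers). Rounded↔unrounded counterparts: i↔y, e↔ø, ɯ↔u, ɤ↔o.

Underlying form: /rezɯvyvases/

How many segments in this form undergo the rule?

/y/ harmonizes with /e/ ([-round]) → [i]
1 segment changes.

1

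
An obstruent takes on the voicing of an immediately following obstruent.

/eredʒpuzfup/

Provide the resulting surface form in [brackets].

/dʒ/ before /p/ (voiceless) → [tʃ]
/z/ before /f/ (voiceless) → [s]

[eretʃpusfup]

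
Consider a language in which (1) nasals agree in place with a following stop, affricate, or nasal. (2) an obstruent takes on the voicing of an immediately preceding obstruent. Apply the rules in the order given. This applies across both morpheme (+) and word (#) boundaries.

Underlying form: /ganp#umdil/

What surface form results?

Rule 1: /n/ before /p/ (labial) → [m]
Rule 1: /m/ before /d/ (alveolar) → [n]
After rule 1: gamp#undil
Rule 2: no segment meets the rule's conditions; no change.

[gamp#undil]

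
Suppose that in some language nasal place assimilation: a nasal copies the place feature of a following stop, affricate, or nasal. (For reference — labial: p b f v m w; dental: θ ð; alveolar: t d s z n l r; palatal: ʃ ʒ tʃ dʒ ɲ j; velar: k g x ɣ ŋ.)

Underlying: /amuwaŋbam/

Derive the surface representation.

/ŋ/ before /b/ (labial) → [m]

[amuwambam]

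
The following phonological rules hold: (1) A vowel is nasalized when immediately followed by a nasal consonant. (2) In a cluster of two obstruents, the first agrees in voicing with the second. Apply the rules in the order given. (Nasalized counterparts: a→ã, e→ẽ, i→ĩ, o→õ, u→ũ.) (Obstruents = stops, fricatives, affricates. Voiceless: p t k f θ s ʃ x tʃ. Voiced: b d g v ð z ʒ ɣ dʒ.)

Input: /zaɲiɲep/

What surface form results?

[zãɲĩɲep]

Rule 1: /a/ before nasal /ɲ/ → [ã]
Rule 1: /i/ before nasal /ɲ/ → [ĩ]
After rule 1: zãɲĩɲep
Rule 2: no segment meets the rule's conditions; no change.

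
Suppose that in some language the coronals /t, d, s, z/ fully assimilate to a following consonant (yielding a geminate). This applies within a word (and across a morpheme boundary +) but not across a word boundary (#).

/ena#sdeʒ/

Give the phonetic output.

[ena#ddeʒ]

/s/ before /d/ → [d] (total assimilation)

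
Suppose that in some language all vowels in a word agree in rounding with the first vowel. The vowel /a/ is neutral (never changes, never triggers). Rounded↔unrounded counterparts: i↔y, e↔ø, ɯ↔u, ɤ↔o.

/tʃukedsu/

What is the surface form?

/e/ harmonizes with /u/ ([+round]) → [ø]

[tʃukødsu]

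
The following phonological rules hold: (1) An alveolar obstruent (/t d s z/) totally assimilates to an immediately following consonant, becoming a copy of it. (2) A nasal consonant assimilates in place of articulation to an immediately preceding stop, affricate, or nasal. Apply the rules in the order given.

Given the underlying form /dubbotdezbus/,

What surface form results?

Rule 1: /t/ before /d/ → [d] (total assimilation)
Rule 1: /z/ before /b/ → [b] (total assimilation)
After rule 1: dubboddebbus
Rule 2: no segment meets the rule's conditions; no change.

[dubboddebbus]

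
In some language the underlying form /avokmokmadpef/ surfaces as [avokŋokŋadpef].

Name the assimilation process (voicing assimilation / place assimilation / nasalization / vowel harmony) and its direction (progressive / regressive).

/m/→[ŋ] /m/→[ŋ].
Each target copies a feature from the preceding segment, so the direction is progressive.

place assimilation, progressive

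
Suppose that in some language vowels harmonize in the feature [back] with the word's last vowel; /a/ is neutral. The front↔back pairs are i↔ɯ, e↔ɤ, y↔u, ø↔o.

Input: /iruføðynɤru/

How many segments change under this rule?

3

/i/ harmonizes with /u/ ([+back]) → [ɯ]
/ø/ harmonizes with /u/ ([+back]) → [o]
/y/ harmonizes with /u/ ([+back]) → [u]
3 segments change.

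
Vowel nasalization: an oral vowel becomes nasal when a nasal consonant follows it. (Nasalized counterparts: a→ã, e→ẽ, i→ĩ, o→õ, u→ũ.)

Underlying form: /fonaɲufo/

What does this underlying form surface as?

/o/ before nasal /n/ → [õ]
/a/ before nasal /ɲ/ → [ã]

[fõnãɲufo]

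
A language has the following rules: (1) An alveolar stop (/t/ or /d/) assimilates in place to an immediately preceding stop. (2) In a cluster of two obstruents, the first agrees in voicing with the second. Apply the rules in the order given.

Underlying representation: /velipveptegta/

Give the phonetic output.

Rule 1: /t/ after /p/ (labial) → [p]
Rule 1: /t/ after /g/ (velar) → [k]
After rule 1: velipveppegka
Rule 2: /p/ before /v/ (voiced) → [b]
Rule 2: /g/ before /k/ (voiceless) → [k]

[velibveppekka]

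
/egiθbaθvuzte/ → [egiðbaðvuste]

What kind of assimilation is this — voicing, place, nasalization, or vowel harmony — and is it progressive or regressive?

voicing assimilation, regressive

/θ/→[ð] /θ/→[ð] /z/→[s].
Each target copies a feature from the following segment, so the direction is regressive.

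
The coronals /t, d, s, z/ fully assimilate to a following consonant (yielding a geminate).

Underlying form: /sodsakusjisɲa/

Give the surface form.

[sossakujjiɲɲa]

/d/ before /s/ → [s] (total assimilation)
/s/ before /j/ → [j] (total assimilation)
/s/ before /ɲ/ → [ɲ] (total assimilation)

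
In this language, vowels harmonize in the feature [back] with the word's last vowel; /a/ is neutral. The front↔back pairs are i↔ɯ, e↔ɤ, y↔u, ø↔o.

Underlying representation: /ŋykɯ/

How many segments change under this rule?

/y/ harmonizes with /ɯ/ ([+back]) → [u]
1 segment changes.

1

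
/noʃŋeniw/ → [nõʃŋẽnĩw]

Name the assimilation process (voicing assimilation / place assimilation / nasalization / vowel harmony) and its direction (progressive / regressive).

/o/→[õ] /e/→[ẽ] /i/→[ĩ].
Each target copies a feature from the preceding segment, so the direction is progressive.

nasalization, progressive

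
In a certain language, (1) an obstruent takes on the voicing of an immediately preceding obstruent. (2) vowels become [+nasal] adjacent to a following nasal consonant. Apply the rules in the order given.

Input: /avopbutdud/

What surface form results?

Rule 1: /b/ after /p/ (voiceless) → [p]
Rule 1: /d/ after /t/ (voiceless) → [t]
After rule 1: avopputtud
Rule 2: no segment meets the rule's conditions; no change.

[avopputtud]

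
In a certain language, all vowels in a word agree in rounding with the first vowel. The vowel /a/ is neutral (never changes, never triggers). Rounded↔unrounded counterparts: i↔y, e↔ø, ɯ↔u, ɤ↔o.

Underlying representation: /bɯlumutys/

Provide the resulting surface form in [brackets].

/u/ harmonizes with /ɯ/ ([-round]) → [ɯ]
/u/ harmonizes with /ɯ/ ([-round]) → [ɯ]
/y/ harmonizes with /ɯ/ ([-round]) → [i]

[bɯlɯmɯtis]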